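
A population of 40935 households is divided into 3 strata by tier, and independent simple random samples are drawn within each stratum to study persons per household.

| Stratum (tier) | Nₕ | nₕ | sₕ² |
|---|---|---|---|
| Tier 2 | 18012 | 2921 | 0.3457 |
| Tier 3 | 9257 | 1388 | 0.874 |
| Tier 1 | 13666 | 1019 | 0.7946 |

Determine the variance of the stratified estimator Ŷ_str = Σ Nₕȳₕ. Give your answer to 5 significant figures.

212810

Var(Ŷ_str) = Σₕ Nₕ²(1 − fₕ)sₕ²/nₕ.
Tier 2: 18012²·(1 − 2921/18012)·0.3457/2921 = 32169.757.
Tier 3: 9257²·(1 − 1388/9257)·0.874/1388 = 45868.208.
Tier 1: 13666²·(1 − 1019/13666)·0.7946/1019 = 134773.13.
Sum = 212811.1.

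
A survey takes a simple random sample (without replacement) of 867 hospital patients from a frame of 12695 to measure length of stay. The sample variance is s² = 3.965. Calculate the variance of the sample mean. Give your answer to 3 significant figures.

Under SRS without replacement, Var(ȳ) = (1 − f)·s²/n with f = n/N = 867/12695 = 0.06829460.
Var(ȳ) = (1 − 0.06829460)·3.965/867 = 0.93170540·0.0045732411 = 0.0042609134.

0.00426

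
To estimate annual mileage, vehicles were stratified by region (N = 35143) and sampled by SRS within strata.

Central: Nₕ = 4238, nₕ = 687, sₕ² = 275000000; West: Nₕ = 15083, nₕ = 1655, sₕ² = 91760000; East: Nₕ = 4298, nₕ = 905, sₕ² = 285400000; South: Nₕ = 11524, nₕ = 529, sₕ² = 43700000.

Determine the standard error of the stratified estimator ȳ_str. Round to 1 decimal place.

Var(ȳ_str) = Σₕ Wₕ²(1 − fₕ)sₕ²/nₕ with Wₕ = Nₕ/N, N = 35143.
Central: Wₕ = 0.12059301; term = 0.12059301²·(1 − 0.16210477)·275000000/687 = 4877.6419.
West: Wₕ = 0.42918931; term = 0.42918931²·(1 − 0.10972618)·91760000/1655 = 9092.3638.
East: Wₕ = 0.12230032; term = 0.12230032²·(1 − 0.21056305)·285400000/905 = 3723.7284.
South: Wₕ = 0.32791737; term = 0.32791737²·(1 − 0.04590420)·43700000/529 = 8475.1342.
Sum = 26168.868.
SE = √(26168.868) = 161.8.

161.8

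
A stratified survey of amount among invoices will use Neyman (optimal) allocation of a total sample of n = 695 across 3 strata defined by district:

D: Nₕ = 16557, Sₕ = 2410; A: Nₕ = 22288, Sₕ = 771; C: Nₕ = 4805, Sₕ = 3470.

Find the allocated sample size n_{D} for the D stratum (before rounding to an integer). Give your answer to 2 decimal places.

375.98

Neyman allocation: nₕ = n·NₕSₕ / Σⱼ NⱼSⱼ.
Σ NⱼSⱼ = 16557·2410 + 22288·771 + 4805·3470 = 7.3759768 × 10^7.
n_{D} = 695·16557·2410 / (7.3759768 × 10^7) = 375.98.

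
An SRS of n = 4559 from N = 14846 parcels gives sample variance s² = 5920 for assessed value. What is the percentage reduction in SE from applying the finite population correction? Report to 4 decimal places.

16.7585

f = n/N = 4559/14846 = 0.30708608.
SE_no-fpc = √(s²/n) = 1.1395308; SE_fpc = √((1−f)s²/n) = 0.94856195.
Ratio = √(1−f) = 0.83241451. Reduction = 100·(1 − 0.83241451) = 16.7585%.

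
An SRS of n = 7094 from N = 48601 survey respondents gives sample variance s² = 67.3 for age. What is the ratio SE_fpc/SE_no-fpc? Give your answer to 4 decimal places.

f = n/N = 7094/48601 = 0.14596407.
SE_no-fpc = √(s²/n) = 0.097400669; SE_fpc = √((1−f)s²/n) = 0.090011917.
Ratio = √(1−f) = 0.92414064.

0.9241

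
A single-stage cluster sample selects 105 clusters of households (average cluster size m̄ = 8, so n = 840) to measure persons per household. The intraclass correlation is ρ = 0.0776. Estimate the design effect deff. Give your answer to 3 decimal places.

1.543

deff = 1 + (8 − 1)·0.0776 = 1 + 0.5432 = 1.5432.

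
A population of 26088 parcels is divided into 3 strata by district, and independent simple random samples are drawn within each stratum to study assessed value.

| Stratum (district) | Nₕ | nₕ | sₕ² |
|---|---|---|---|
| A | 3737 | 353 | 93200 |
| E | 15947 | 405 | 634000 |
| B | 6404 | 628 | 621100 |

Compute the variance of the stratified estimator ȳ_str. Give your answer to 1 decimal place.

628.7

Var(ȳ_str) = Σₕ Wₕ²(1 − fₕ)sₕ²/nₕ with Wₕ = Nₕ/N, N = 26088.
A: Wₕ = 0.14324594; term = 0.14324594²·(1 − 0.09446080)·93200/353 = 4.9058367.
E: Wₕ = 0.61127722; term = 0.61127722²·(1 − 0.02539663)·634000/405 = 570.08362.
B: Wₕ = 0.24547685; term = 0.24547685²·(1 − 0.09806371)·621100/628 = 53.752519.
Sum = 628.74198.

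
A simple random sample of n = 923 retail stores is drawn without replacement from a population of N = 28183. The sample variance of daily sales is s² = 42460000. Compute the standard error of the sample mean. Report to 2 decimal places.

210.94

Under SRS without replacement, Var(ȳ) = (1 − f)·s²/n with f = n/N = 923/28183 = 0.03275024.
Var(ȳ) = (1 − 0.03275024)·42460000/923 = 0.96724976·46002.167 = 44495.585.
SE(ȳ) = √(44495.585) = 210.94.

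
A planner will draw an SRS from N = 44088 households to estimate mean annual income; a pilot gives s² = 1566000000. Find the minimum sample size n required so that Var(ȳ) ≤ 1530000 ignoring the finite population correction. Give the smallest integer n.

Without fpc, n₀ = s²/D = 1566000000/1530000 = 1023.5294.
Rounding up, n = 1024.

1024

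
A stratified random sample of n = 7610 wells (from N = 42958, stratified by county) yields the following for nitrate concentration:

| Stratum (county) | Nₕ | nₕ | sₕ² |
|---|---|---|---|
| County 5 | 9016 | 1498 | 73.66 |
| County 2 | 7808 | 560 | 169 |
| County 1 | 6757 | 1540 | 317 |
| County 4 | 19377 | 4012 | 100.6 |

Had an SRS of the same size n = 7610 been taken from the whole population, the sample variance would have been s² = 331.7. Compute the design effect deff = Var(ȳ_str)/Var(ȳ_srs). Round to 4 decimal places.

Var(ȳ_str) = Σ Wₕ²(1−fₕ)sₕ²/nₕ with Wₕ = Nₕ/42958:
  County 5: (9016/42958)²·(1−1498/9016)·73.66/1498 = 0.0018061259
  County 2: (7808/42958)²·(1−560/7808)·169/560 = 0.0092548324
  County 1: (6757/42958)²·(1−1540/6757)·317/1540 = 0.0039321058
  County 4: (19377/42958)²·(1−4012/19377)·100.6/4012 = 0.0040454613
  → Var(ȳ_str) = 0.019038525.
Var(ȳ_srs) = (1 − 7610/42958)·331.7/7610 = 0.03586589.
deff = 0.019038525 / 0.03586589 = 0.5308.

0.5308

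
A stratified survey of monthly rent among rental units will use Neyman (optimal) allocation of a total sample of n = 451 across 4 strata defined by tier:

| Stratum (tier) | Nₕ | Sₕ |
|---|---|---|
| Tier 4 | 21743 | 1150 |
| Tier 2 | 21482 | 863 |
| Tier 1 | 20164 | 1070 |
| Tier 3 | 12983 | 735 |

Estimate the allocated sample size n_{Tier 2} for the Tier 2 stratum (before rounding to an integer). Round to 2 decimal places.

111.99

Neyman allocation: nₕ = n·NₕSₕ / Σⱼ NⱼSⱼ.
Σ NⱼSⱼ = 21743·1150 + 21482·863 + 20164·1070 + 12983·735 = 7.4661401 × 10^7.
n_{Tier 2} = 451·21482·863 / (7.4661401 × 10^7) = 111.99.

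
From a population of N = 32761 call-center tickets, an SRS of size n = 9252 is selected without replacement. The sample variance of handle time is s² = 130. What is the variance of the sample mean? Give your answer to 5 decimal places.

Under SRS without replacement, Var(ȳ) = (1 − f)·s²/n with f = n/N = 9252/32761 = 0.28240896.
Var(ȳ) = (1 − 0.28240896)·130/9252 = 0.71759104·0.014051016 = 0.010082883.

0.01008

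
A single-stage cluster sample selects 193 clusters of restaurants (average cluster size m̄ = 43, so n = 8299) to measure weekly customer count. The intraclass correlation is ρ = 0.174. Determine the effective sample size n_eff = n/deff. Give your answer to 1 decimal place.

deff = 1 + (43 − 1)·0.174 = 1 + 7.308 = 8.308.
n_eff = 8299 / 8.308 = 998.9.

998.9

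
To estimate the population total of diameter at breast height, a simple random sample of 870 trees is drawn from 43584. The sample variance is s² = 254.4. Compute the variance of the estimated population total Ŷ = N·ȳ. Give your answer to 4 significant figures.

5.444 × 10^8

Var(Ŷ) = N²·Var(ȳ) = N²·(1 − n/N)·s²/n.
f = 870/43584 = 0.01996145; Var(ȳ) = 0.98003855·254.4/870 = 0.28657679.
Var(Ŷ) = 43584² · 0.28657679 = 5.4437126 × 10^8.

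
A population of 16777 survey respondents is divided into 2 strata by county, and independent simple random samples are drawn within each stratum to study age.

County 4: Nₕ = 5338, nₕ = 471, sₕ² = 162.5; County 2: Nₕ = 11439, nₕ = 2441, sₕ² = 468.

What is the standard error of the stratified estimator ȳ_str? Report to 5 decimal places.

0.31931

Var(ȳ_str) = Σₕ Wₕ²(1 − fₕ)sₕ²/nₕ with Wₕ = Nₕ/N, N = 16777.
County 4: Wₕ = 0.31817369; term = 0.31817369²·(1 − 0.08823529)·162.5/471 = 0.031845184.
County 2: Wₕ = 0.68182631; term = 0.68182631²·(1 − 0.21339278)·468/2441 = 0.070110572.
Sum = 0.10195576.
SE = √(0.10195576) = 0.31931.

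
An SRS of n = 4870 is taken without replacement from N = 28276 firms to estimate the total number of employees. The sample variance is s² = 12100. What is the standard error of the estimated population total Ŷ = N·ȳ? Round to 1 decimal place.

40550.9

Var(Ŷ) = N²·Var(ȳ) = N²·(1 − n/N)·s²/n.
f = 4870/28276 = 0.17223087; Var(ȳ) = 0.82776913·12100/4870 = 2.0566748.
Var(Ŷ) = 28276² · 2.0566748 = 1.6443777 × 10^9.
SE(Ŷ) = √(1.6443777 × 10^9) = 40550.9.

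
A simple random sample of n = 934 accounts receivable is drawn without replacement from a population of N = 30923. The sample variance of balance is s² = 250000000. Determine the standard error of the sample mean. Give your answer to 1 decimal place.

509.5

Under SRS without replacement, Var(ȳ) = (1 − f)·s²/n with f = n/N = 934/30923 = 0.03020406.
Var(ȳ) = (1 − 0.03020406)·250000000/934 = 0.96979594·267665.95 = 259581.36.
SE(ȳ) = √(259581.36) = 509.5.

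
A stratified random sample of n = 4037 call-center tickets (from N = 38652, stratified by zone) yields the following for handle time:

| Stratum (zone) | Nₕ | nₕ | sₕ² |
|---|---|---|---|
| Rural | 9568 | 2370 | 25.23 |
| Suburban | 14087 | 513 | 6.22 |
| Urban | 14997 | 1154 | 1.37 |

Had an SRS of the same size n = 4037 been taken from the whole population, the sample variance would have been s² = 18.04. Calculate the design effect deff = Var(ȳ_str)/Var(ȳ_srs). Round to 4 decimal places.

Var(ȳ_str) = Σ Wₕ²(1−fₕ)sₕ²/nₕ with Wₕ = Nₕ/38652:
  Rural: (9568/38652)²·(1−2370/9568)·25.23/2370 = 4.9074736 × 10^-4
  Suburban: (14087/38652)²·(1−513/14087)·6.22/513 = 0.0015518704
  Urban: (14997/38652)²·(1−1154/14997)·1.37/1154 = 1.6497017 × 10^-4
  → Var(ȳ_str) = 0.0022075879.
Var(ȳ_srs) = (1 − 4037/38652)·18.04/4037 = 0.0040019361.
deff = 0.0022075879 / 0.0040019361 = 0.5516.

0.5516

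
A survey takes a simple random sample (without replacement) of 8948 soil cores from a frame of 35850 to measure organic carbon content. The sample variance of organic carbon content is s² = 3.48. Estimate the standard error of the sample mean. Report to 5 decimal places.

Under SRS without replacement, Var(ȳ) = (1 − f)·s²/n with f = n/N = 8948/35850 = 0.24959554.
Var(ȳ) = (1 − 0.24959554)·3.48/8948 = 0.75040446·3.8891372 × 10^-4 = 2.9184259 × 10^-4.
SE(ȳ) = √(2.9184259 × 10^-4) = 0.01708.

0.01708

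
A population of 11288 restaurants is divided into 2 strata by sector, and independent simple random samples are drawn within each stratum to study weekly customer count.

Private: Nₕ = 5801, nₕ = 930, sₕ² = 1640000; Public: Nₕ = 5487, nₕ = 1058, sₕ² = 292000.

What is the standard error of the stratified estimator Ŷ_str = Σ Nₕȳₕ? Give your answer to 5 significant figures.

237770

Var(Ŷ_str) = Σₕ Nₕ²(1 − fₕ)sₕ²/nₕ.
Private: 5801²·(1 − 930/5801)·1640000/930 = 4.9828968 × 10^10.
Public: 5487²·(1 − 1058/5487)·292000/1058 = 6.707147 × 10^9.
Sum = 5.6536115 × 10^10.
SE = √(5.6536115 × 10^10) = 237770.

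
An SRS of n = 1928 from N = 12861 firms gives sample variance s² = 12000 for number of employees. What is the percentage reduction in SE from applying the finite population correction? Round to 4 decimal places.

f = n/N = 1928/12861 = 0.14991058.
SE_no-fpc = √(s²/n) = 2.4948079; SE_fpc = √((1−f)s²/n) = 2.3002202.
Ratio = √(1−f) = 0.92200294. Reduction = 100·(1 − 0.92200294) = 7.7997%.

7.7997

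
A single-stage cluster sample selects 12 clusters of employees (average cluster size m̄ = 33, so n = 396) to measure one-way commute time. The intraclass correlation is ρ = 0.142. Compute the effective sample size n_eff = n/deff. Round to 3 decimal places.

deff = 1 + (33 − 1)·0.142 = 1 + 4.544 = 5.544.
n_eff = 396 / 5.544 = 71.429.

71.429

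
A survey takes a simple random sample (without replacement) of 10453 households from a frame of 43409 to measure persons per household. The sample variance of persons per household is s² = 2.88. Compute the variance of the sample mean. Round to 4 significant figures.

Under SRS without replacement, Var(ȳ) = (1 − f)·s²/n with f = n/N = 10453/43409 = 0.24080260.
Var(ȳ) = (1 − 0.24080260)·2.88/10453 = 0.75919740·2.7551899 × 10^-4 = 2.091733 × 10^-4.

2.092 × 10^-4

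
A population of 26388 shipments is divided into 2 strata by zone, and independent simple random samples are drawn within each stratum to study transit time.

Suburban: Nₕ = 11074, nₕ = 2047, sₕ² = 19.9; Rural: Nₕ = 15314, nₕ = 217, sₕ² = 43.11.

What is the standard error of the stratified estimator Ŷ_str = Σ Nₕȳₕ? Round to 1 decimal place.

Var(Ŷ_str) = Σₕ Nₕ²(1 − fₕ)sₕ²/nₕ.
Suburban: 11074²·(1 − 2047/11074)·19.9/2047 = 971814.1.
Rural: 15314²·(1 − 217/15314)·43.11/217 = 4.5930121 × 10^7.
Sum = 4.6901935 × 10^7.
SE = √(4.6901935 × 10^7) = 6848.5.

6848.5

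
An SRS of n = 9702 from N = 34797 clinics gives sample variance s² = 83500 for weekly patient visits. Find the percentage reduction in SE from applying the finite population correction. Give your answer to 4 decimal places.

15.0775

f = n/N = 9702/34797 = 0.27881714.
SE_no-fpc = √(s²/n) = 2.9336791; SE_fpc = √((1−f)s²/n) = 2.4913532.
Ratio = √(1−f) = 0.84922486. Reduction = 100·(1 − 0.84922486) = 15.0775%.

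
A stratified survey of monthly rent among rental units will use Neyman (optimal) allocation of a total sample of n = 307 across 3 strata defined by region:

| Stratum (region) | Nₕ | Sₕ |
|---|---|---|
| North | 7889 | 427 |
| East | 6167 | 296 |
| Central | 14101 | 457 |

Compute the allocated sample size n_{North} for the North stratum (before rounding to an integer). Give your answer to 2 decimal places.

Neyman allocation: nₕ = n·NₕSₕ / Σⱼ NⱼSⱼ.
Σ NⱼSⱼ = 7889·427 + 6167·296 + 14101·457 = 1.1638192 × 10^7.
n_{North} = 307·7889·427 / (1.1638192 × 10^7) = 88.86.

88.86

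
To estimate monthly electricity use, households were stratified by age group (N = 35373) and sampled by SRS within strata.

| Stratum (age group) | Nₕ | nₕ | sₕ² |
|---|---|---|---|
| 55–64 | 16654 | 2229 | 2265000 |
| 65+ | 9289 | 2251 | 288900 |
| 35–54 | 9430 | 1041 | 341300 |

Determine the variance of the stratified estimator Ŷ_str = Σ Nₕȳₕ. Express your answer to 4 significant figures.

2.784 × 10^11

Var(Ŷ_str) = Σₕ Nₕ²(1 − fₕ)sₕ²/nₕ.
55–64: 16654²·(1 − 2229/16654)·2265000/2229 = 2.4411391 × 10^11.
65+: 9289²·(1 − 2251/9289)·288900/2251 = 8.390547 × 10^9.
35–54: 9430²·(1 − 1041/9430)·341300/1041 = 2.5936266 × 10^10.
Sum = 2.7844072 × 10^11.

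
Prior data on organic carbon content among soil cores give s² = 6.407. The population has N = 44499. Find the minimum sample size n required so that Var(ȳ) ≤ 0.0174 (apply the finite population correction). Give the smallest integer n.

366

Without fpc, n₀ = s²/D = 6.407/0.0174 = 368.2184.
With fpc, (1 − n/N)·s²/n ≤ D requires n ≥ n₀/(1 + n₀/N) = 368.2184/(1 + 368.2184/44499) = 365.1965.
Rounding up, n = 366.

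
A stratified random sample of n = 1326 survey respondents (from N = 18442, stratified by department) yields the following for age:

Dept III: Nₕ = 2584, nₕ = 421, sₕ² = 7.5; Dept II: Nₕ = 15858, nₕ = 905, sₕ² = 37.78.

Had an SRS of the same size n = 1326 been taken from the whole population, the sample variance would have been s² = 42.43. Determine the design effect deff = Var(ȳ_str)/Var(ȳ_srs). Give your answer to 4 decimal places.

0.9899

Var(ȳ_str) = Σ Wₕ²(1−fₕ)sₕ²/nₕ with Wₕ = Nₕ/18442:
  Dept III: (2584/18442)²·(1−421/2584)·7.5/421 = 2.9276028 × 10^-4
  Dept II: (15858/18442)²·(1−905/15858)·37.78/905 = 0.029105434
  → Var(ȳ_str) = 0.029398194.
Var(ȳ_srs) = (1 − 1326/18442)·42.43/1326 = 0.029697765.
deff = 0.029398194 / 0.029697765 = 0.9899.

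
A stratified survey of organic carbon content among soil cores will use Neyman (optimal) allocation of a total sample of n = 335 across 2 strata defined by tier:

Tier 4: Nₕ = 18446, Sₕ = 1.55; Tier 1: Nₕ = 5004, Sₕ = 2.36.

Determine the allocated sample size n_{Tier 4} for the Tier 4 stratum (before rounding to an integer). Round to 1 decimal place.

Neyman allocation: nₕ = n·NₕSₕ / Σⱼ NⱼSⱼ.
Σ NⱼSⱼ = 18446·1.55 + 5004·2.36 = 40400.74.
n_{Tier 4} = 335·18446·1.55 / 40400.74 = 237.1.

237.1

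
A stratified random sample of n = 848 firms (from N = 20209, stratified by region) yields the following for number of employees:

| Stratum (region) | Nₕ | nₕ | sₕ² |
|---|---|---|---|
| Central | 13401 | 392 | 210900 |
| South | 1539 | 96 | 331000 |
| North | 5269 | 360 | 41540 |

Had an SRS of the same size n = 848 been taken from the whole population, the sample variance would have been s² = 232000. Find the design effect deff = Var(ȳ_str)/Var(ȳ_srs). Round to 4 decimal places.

0.9756

Var(ȳ_str) = Σ Wₕ²(1−fₕ)sₕ²/nₕ with Wₕ = Nₕ/20209:
  Central: (13401/20209)²·(1−392/13401)·210900/392 = 229.65822
  South: (1539/20209)²·(1−96/1539)·331000/96 = 18.748739
  North: (5269/20209)²·(1−360/5269)·41540/360 = 7.3079501
  → Var(ȳ_str) = 255.71491.
Var(ȳ_srs) = (1 − 848/20209)·232000/848 = 262.10487.
deff = 255.71491 / 262.10487 = 0.9756.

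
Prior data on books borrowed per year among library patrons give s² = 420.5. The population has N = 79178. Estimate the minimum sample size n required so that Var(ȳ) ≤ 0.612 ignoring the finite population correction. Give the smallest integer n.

Without fpc, n₀ = s²/D = 420.5/0.612 = 687.0915.
Rounding up, n = 688.

688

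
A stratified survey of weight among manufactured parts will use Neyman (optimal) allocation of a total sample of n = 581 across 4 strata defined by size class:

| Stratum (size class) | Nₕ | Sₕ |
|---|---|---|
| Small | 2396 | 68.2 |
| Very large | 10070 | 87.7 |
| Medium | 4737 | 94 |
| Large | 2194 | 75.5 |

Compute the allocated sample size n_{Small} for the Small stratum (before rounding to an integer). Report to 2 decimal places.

57.28

Neyman allocation: nₕ = n·NₕSₕ / Σⱼ NⱼSⱼ.
Σ NⱼSⱼ = 2396·68.2 + 10070·87.7 + 4737·94 + 2194·75.5 = 1.6574712 × 10^6.
n_{Small} = 581·2396·68.2 / (1.6574712 × 10^6) = 57.28.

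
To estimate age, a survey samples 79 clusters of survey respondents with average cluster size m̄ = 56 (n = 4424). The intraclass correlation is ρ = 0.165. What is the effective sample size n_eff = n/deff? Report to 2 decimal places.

439.11

deff = 1 + (56 − 1)·0.165 = 1 + 9.075 = 10.075.
n_eff = 4424 / 10.075 = 439.11.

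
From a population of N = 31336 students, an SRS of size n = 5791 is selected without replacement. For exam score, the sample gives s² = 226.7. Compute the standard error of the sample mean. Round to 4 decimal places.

Under SRS without replacement, Var(ȳ) = (1 − f)·s²/n with f = n/N = 5791/31336 = 0.18480342.
Var(ȳ) = (1 − 0.18480342)·226.7/5791 = 0.81519658·0.039146952 = 0.031912461.
SE(ȳ) = √(0.031912461) = 0.1786.

0.1786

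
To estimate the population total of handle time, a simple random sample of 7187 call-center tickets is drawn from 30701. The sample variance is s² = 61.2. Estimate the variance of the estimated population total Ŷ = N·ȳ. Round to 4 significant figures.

6.147 × 10^6

Var(Ŷ) = N²·Var(ȳ) = N²·(1 − n/N)·s²/n.
f = 7187/30701 = 0.23409661; Var(ȳ) = 0.76590339·61.2/7187 = 0.0065219546.
Var(Ŷ) = 30701² · 0.0065219546 = 6.1472774 × 10^6.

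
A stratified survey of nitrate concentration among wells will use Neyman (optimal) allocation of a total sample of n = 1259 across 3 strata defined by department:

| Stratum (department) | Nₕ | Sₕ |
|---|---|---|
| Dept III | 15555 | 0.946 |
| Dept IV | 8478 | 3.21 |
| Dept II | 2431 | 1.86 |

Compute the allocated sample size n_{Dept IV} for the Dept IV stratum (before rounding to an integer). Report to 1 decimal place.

737.6

Neyman allocation: nₕ = n·NₕSₕ / Σⱼ NⱼSⱼ.
Σ NⱼSⱼ = 15555·0.946 + 8478·3.21 + 2431·1.86 = 46451.07.
n_{Dept IV} = 1259·8478·3.21 / 46451.07 = 737.6.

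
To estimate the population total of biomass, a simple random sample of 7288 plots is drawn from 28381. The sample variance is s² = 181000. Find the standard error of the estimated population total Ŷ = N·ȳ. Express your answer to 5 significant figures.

Var(Ŷ) = N²·Var(ȳ) = N²·(1 − n/N)·s²/n.
f = 7288/28381 = 0.25679152; Var(ȳ) = 0.74320848·181000/7288 = 18.45784.
Var(Ŷ) = 28381² · 18.45784 = 1.4867442 × 10^10.
SE(Ŷ) = √(1.4867442 × 10^10) = 121930.

121930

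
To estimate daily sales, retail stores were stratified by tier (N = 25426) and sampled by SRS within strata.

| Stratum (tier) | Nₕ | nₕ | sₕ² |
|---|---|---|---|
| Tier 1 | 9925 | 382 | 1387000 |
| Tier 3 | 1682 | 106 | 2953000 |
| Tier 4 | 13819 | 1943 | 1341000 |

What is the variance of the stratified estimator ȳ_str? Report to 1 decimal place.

821.4

Var(ȳ_str) = Σₕ Wₕ²(1 − fₕ)sₕ²/nₕ with Wₕ = Nₕ/N, N = 25426.
Tier 1: Wₕ = 0.39034846; term = 0.39034846²·(1 − 0.03848866)·1387000/382 = 531.95201.
Tier 3: Wₕ = 0.06615276; term = 0.06615276²·(1 − 0.06302021)·2953000/106 = 114.23093.
Tier 4: Wₕ = 0.54349878; term = 0.54349878²·(1 − 0.14060352)·1341000/1943 = 175.20508.
Sum = 821.38802.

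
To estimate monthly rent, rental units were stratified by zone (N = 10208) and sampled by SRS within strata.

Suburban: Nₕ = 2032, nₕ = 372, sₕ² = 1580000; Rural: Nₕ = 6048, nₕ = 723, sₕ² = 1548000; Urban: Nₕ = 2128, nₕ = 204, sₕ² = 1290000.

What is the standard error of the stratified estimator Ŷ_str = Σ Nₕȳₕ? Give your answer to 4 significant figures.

Var(Ŷ_str) = Σₕ Nₕ²(1 − fₕ)sₕ²/nₕ.
Suburban: 2032²·(1 − 372/2032)·1580000/372 = 1.4326692 × 10^10.
Rural: 6048²·(1 − 723/6048)·1548000/723 = 6.8954729 × 10^10.
Urban: 2128²·(1 − 204/2128)·1290000/204 = 2.5890249 × 10^10.
Sum = 1.0917167 × 10^11.
SE = √(1.0917167 × 10^11) = 330400.

330400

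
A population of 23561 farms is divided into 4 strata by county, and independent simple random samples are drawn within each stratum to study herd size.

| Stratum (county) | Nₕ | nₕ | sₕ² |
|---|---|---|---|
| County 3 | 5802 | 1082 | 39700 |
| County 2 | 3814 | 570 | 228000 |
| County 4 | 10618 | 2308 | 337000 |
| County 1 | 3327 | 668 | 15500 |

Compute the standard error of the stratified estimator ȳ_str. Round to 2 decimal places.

Var(ȳ_str) = Σₕ Wₕ²(1 − fₕ)sₕ²/nₕ with Wₕ = Nₕ/N, N = 23561.
County 3: Wₕ = 0.24625440; term = 0.24625440²·(1 − 0.18648742)·39700/1082 = 1.8100707.
County 2: Wₕ = 0.16187768; term = 0.16187768²·(1 − 0.14944940)·228000/570 = 8.9152615.
County 4: Wₕ = 0.45065999; term = 0.45065999²·(1 − 0.21736674)·337000/2308 = 23.208678.
County 1: Wₕ = 0.14120793; term = 0.14120793²·(1 − 0.20078148)·15500/668 = 0.36977618.
Sum = 34.303786.
SE = √(34.303786) = 5.86.

5.86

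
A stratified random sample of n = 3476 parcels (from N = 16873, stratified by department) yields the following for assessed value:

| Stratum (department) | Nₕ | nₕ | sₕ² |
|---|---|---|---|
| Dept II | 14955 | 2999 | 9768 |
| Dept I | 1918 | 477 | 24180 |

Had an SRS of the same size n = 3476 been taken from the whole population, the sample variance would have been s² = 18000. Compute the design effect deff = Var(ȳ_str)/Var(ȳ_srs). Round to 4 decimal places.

0.6172

Var(ȳ_str) = Σ Wₕ²(1−fₕ)sₕ²/nₕ with Wₕ = Nₕ/16873:
  Dept II: (14955/16873)²·(1−2999/14955)·9768/2999 = 2.045582
  Dept I: (1918/16873)²·(1−477/1918)·24180/477 = 0.49211419
  → Var(ȳ_str) = 2.5376962.
Var(ȳ_srs) = (1 − 3476/16873)·18000/3476 = 4.1115728.
deff = 2.5376962 / 4.1115728 = 0.6172.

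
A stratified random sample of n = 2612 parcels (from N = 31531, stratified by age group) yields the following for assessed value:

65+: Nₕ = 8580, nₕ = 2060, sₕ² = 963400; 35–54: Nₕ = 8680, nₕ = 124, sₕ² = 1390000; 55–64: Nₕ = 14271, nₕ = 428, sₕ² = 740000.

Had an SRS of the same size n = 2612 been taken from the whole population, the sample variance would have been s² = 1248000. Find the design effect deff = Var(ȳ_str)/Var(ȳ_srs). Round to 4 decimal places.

Var(ȳ_str) = Σ Wₕ²(1−fₕ)sₕ²/nₕ with Wₕ = Nₕ/31531:
  65+: (8580/31531)²·(1−2060/8580)·963400/2060 = 26.314724
  35–54: (8680/31531)²·(1−124/8680)·1390000/124 = 837.35213
  55–64: (14271/31531)²·(1−428/14271)·740000/428 = 343.55564
  → Var(ȳ_str) = 1207.2225.
Var(ȳ_srs) = (1 − 2612/31531)·1248000/2612 = 438.2147.
deff = 1207.2225 / 438.2147 = 2.7549.

2.7549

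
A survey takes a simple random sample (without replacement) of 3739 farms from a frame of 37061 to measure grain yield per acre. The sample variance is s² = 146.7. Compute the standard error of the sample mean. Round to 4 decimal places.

Under SRS without replacement, Var(ȳ) = (1 − f)·s²/n with f = n/N = 3739/37061 = 0.10088773.
Var(ȳ) = (1 − 0.10088773)·146.7/3739 = 0.89911227·0.03923509 = 0.035276751.
SE(ȳ) = √(0.035276751) = 0.1878.

0.1878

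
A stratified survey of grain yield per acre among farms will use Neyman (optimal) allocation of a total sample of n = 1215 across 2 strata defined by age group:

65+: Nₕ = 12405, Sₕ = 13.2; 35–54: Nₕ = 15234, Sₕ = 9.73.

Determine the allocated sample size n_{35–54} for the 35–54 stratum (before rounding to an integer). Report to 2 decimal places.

Neyman allocation: nₕ = n·NₕSₕ / Σⱼ NⱼSⱼ.
Σ NⱼSⱼ = 12405·13.2 + 15234·9.73 = 311972.82.
n_{35–54} = 1215·15234·9.73 / 311972.82 = 577.28.

577.28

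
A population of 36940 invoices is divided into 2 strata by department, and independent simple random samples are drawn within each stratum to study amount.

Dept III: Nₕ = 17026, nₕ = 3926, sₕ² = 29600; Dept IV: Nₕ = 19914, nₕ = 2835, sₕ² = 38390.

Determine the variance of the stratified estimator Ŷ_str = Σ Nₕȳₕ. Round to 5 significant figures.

6.2872 × 10^9

Var(Ŷ_str) = Σₕ Nₕ²(1 − fₕ)sₕ²/nₕ.
Dept III: 17026²·(1 − 3926/17026)·29600/3926 = 1.6816102 × 10^9.
Dept IV: 19914²·(1 − 2835/19914)·38390/2835 = 4.6055976 × 10^9.
Sum = 6.2872078 × 10^9.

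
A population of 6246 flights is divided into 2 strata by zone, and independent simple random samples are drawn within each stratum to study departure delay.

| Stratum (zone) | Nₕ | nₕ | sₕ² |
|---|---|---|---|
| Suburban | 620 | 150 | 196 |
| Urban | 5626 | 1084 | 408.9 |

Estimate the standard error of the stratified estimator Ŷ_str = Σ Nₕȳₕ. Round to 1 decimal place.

3165.4

Var(Ŷ_str) = Σₕ Nₕ²(1 − fₕ)sₕ²/nₕ.
Suburban: 620²·(1 − 150/620)·196/150 = 380762.67.
Urban: 5626²·(1 − 1084/5626)·408.9/1084 = 9.6390601 × 10^6.
Sum = 1.0019823 × 10^7.
SE = √(1.0019823 × 10^7) = 3165.4.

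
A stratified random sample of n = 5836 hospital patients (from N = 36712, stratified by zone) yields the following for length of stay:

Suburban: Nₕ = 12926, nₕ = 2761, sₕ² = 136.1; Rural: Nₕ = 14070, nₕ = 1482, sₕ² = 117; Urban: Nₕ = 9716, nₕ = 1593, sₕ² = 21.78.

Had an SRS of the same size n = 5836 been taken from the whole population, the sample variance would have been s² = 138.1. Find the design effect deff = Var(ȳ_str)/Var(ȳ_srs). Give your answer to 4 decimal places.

0.8030

Var(ȳ_str) = Σ Wₕ²(1−fₕ)sₕ²/nₕ with Wₕ = Nₕ/36712:
  Suburban: (12926/36712)²·(1−2761/12926)·136.1/2761 = 0.004805595
  Rural: (14070/36712)²·(1−1482/14070)·117/1482 = 0.010374625
  Urban: (9716/36712)²·(1−1593/9716)·21.78/1593 = 8.0062652 × 10^-4
  → Var(ȳ_str) = 0.015980847.
Var(ȳ_srs) = (1 − 5836/36712)·138.1/5836 = 0.019901755.
deff = 0.015980847 / 0.019901755 = 0.8030.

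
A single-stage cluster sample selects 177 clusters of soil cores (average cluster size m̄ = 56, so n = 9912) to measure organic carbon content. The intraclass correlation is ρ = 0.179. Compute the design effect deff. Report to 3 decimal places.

deff = 1 + (56 − 1)·0.179 = 1 + 9.845 = 10.845.

10.845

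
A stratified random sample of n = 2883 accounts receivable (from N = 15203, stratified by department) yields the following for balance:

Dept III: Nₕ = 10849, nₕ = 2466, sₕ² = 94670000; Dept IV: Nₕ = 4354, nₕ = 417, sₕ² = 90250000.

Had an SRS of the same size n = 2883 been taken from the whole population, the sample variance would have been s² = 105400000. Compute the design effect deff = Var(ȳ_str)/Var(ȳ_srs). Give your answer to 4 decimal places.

Var(ȳ_str) = Σ Wₕ²(1−fₕ)sₕ²/nₕ with Wₕ = Nₕ/15203:
  Dept III: (10849/15203)²·(1−2466/10849)·94670000/2466 = 15106.014
  Dept IV: (4354/15203)²·(1−417/4354)·90250000/417 = 16051.159
  → Var(ȳ_str) = 31157.173.
Var(ȳ_srs) = (1 − 2883/15203)·105400000/2883 = 29626.298.
deff = 31157.173 / 29626.298 = 1.0517.

1.0517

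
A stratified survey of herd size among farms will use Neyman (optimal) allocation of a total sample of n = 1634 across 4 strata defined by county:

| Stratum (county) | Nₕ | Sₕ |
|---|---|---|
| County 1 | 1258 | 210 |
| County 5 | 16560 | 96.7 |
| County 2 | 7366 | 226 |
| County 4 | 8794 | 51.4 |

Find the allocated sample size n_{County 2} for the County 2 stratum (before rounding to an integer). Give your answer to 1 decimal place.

683.1

Neyman allocation: nₕ = n·NₕSₕ / Σⱼ NⱼSⱼ.
Σ NⱼSⱼ = 1258·210 + 16560·96.7 + 7366·226 + 8794·51.4 = 3.9822596 × 10^6.
n_{County 2} = 1634·7366·226 / (3.9822596 × 10^6) = 683.1.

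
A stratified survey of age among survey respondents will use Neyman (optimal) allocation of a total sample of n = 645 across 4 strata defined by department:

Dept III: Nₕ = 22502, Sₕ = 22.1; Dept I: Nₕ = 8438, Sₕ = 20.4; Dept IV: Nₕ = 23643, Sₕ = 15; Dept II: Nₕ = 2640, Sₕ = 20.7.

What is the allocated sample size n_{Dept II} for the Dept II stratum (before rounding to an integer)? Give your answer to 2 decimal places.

32.68

Neyman allocation: nₕ = n·NₕSₕ / Σⱼ NⱼSⱼ.
Σ NⱼSⱼ = 22502·22.1 + 8438·20.4 + 23643·15 + 2640·20.7 = 1.0787224 × 10^6.
n_{Dept II} = 645·2640·20.7 / (1.0787224 × 10^6) = 32.68.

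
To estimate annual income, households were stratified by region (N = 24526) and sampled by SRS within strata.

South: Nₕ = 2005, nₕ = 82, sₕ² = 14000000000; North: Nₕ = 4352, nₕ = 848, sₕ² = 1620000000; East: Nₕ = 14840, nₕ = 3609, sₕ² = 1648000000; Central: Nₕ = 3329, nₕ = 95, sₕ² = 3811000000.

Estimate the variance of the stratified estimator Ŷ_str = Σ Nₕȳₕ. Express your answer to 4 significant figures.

Var(Ŷ_str) = Σₕ Nₕ²(1 − fₕ)sₕ²/nₕ.
South: 2005²·(1 − 82/2005)·14000000000/82 = 6.5827573 × 10^14.
North: 4352²·(1 − 848/4352)·1620000000/848 = 2.9132124 × 10^13.
East: 14840²·(1 − 3609/14840)·1648000000/3609 = 7.6106658 × 10^13.
Central: 3329²·(1 − 95/3329)·3811000000/95 = 4.3188603 × 10^14.
Sum = 1.1954005 × 10^15.

1.195 × 10^15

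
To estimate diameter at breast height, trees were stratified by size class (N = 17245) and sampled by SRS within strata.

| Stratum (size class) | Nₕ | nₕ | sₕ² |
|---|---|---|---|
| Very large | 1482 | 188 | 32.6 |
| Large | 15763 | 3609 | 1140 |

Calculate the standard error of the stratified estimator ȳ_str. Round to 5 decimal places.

Var(ȳ_str) = Σₕ Wₕ²(1 − fₕ)sₕ²/nₕ with Wₕ = Nₕ/N, N = 17245.
Very large: Wₕ = 0.08593795; term = 0.08593795²·(1 − 0.12685560)·32.6/188 = 0.0011181906.
Large: Wₕ = 0.91406205; term = 0.91406205²·(1 − 0.22895388)·1140/3609 = 0.2034931.
Sum = 0.20461129.
SE = √(0.20461129) = 0.45234.

0.45234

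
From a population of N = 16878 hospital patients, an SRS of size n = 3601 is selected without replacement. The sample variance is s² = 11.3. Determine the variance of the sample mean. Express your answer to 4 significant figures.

Under SRS without replacement, Var(ȳ) = (1 − f)·s²/n with f = n/N = 3601/16878 = 0.21335466.
Var(ȳ) = (1 − 0.21335466)·11.3/3601 = 0.78664534·0.0031380172 = 0.0024685066.

0.002469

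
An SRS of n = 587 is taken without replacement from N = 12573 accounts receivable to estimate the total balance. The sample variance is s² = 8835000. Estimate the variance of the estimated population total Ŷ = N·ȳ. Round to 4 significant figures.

2.268 × 10^12

Var(Ŷ) = N²·Var(ȳ) = N²·(1 − n/N)·s²/n.
f = 587/12573 = 0.04668735; Var(ȳ) = 0.95331265·8835000/587 = 14348.411.
Var(Ŷ) = 12573² · 14348.411 = 2.2682015 × 10^12.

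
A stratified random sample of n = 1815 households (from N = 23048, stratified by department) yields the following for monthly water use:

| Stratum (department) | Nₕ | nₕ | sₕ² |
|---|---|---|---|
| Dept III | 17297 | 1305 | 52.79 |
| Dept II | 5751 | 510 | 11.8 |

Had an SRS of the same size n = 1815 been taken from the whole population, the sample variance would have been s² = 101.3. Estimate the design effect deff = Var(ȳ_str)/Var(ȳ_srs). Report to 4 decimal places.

Var(ȳ_str) = Σ Wₕ²(1−fₕ)sₕ²/nₕ with Wₕ = Nₕ/23048:
  Dept III: (17297/23048)²·(1−1305/17297)·52.79/1305 = 0.021064358
  Dept II: (5751/23048)²·(1−510/5751)·11.8/510 = 0.001312813
  → Var(ȳ_str) = 0.022377171.
Var(ȳ_srs) = (1 − 1815/23048)·101.3/1815 = 0.051417497.
deff = 0.022377171 / 0.051417497 = 0.4352.

0.4352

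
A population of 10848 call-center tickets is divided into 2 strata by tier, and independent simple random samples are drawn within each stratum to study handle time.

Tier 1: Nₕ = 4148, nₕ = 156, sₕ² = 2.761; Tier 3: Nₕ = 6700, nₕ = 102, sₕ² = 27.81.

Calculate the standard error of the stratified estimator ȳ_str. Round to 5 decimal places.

0.32390

Var(ȳ_str) = Σₕ Wₕ²(1 − fₕ)sₕ²/nₕ with Wₕ = Nₕ/N, N = 10848.
Tier 1: Wₕ = 0.38237463; term = 0.38237463²·(1 − 0.03760849)·2.761/156 = 0.0024904151.
Tier 3: Wₕ = 0.61762537; term = 0.61762537²·(1 − 0.01522388)·27.81/102 = 0.1024209.
Sum = 0.10491132.
SE = √(0.10491132) = 0.32390.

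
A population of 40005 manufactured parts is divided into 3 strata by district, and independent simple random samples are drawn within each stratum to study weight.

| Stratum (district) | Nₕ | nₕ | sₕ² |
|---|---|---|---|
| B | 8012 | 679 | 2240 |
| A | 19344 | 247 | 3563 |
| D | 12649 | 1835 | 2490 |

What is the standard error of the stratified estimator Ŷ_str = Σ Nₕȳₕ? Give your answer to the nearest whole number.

Var(Ŷ_str) = Σₕ Nₕ²(1 − fₕ)sₕ²/nₕ.
B: 8012²·(1 − 679/8012)·2240/679 = 1.9382102 × 10^8.
A: 19344²·(1 − 247/19344)·3563/247 = 5.3288108 × 10^9.
D: 12649²·(1 − 1835/12649)·2490/1835 = 1.8561191 × 10^8.
Sum = 5.7082437 × 10^9.
SE = √(5.7082437 × 10^9) = 75553.

75553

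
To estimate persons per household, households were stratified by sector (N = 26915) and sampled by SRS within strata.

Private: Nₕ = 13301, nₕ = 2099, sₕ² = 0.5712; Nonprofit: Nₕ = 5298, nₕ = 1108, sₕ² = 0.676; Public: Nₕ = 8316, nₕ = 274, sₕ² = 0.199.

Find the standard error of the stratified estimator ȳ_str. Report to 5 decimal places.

0.01190

Var(ȳ_str) = Σₕ Wₕ²(1 − fₕ)sₕ²/nₕ with Wₕ = Nₕ/N, N = 26915.
Private: Wₕ = 0.49418540; term = 0.49418540²·(1 − 0.15780768)·0.5712/2099 = 5.5971488 × 10^-5.
Nonprofit: Wₕ = 0.19684191; term = 0.19684191²·(1 − 0.20913552)·0.676/1108 = 1.8695804 × 10^-5.
Public: Wₕ = 0.30897269; term = 0.30897269²·(1 − 0.03294853)·0.199/274 = 6.7048998 × 10^-5.
Sum = 1.4171629 × 10^-4.
SE = √(1.4171629 × 10^-4) = 0.01190.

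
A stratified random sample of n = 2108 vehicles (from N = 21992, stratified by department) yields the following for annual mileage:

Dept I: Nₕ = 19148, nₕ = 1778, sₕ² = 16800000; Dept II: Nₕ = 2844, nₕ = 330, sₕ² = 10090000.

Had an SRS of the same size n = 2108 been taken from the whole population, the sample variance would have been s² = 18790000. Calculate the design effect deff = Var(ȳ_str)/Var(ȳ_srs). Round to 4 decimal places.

Var(ȳ_str) = Σ Wₕ²(1−fₕ)sₕ²/nₕ with Wₕ = Nₕ/21992:
  Dept I: (19148/21992)²·(1−1778/19148)·16800000/1778 = 6497.8743
  Dept II: (2844/21992)²·(1−330/2844)·10090000/330 = 452.00437
  → Var(ȳ_str) = 6949.8787.
Var(ȳ_srs) = (1 − 2108/21992)·18790000/2108 = 8059.2606.
deff = 6949.8787 / 8059.2606 = 0.8623.

0.8623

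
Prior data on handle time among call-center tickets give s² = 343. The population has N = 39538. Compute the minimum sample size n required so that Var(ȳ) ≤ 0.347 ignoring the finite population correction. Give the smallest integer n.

989

Without fpc, n₀ = s²/D = 343/0.347 = 988.4726.
Rounding up, n = 989.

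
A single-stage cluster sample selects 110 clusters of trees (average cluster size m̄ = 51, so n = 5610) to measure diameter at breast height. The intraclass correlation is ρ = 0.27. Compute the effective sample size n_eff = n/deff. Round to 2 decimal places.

deff = 1 + (51 − 1)·0.27 = 1 + 13.5 = 14.5.
n_eff = 5610 / 14.5 = 386.90.

386.90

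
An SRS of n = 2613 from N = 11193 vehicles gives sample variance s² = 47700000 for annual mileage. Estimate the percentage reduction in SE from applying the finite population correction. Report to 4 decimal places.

12.4471

f = n/N = 2613/11193 = 0.23344948.
SE_no-fpc = √(s²/n) = 135.11062; SE_fpc = √((1−f)s²/n) = 118.29323.
Ratio = √(1−f) = 0.87552871. Reduction = 100·(1 − 0.87552871) = 12.4471%.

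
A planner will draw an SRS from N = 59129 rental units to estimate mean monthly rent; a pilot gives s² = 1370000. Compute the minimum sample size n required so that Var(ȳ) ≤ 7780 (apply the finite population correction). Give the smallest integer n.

Without fpc, n₀ = s²/D = 1370000/7780 = 176.0925.
With fpc, (1 − n/N)·s²/n ≤ D requires n ≥ n₀/(1 + n₀/N) = 176.0925/(1 + 176.0925/59129) = 175.5696.
Rounding up, n = 176.

176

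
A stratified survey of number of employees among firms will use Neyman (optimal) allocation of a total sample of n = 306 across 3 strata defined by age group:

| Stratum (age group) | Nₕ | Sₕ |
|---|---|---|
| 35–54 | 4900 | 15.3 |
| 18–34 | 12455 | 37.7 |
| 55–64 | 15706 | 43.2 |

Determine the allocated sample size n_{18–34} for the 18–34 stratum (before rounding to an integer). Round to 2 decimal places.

117.48

Neyman allocation: nₕ = n·NₕSₕ / Σⱼ NⱼSⱼ.
Σ NⱼSⱼ = 4900·15.3 + 12455·37.7 + 15706·43.2 = 1.2230227 × 10^6.
n_{18–34} = 306·12455·37.7 / (1.2230227 × 10^6) = 117.48.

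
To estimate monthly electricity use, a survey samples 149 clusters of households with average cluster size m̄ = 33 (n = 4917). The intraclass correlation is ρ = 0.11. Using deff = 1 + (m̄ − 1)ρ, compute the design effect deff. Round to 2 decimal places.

4.52

deff = 1 + (33 − 1)·0.11 = 1 + 3.52 = 4.52.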